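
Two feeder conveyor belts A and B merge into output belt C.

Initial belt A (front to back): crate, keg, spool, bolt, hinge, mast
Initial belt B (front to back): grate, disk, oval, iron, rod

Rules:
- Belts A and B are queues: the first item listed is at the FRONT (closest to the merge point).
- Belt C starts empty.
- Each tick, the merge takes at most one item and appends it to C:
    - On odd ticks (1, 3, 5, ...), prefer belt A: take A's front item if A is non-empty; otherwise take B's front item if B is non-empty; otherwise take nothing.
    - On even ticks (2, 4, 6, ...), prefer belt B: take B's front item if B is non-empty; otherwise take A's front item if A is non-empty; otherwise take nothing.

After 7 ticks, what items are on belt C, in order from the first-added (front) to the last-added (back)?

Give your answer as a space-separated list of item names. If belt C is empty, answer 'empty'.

Tick 1: prefer A, take crate from A; A=[keg,spool,bolt,hinge,mast] B=[grate,disk,oval,iron,rod] C=[crate]
Tick 2: prefer B, take grate from B; A=[keg,spool,bolt,hinge,mast] B=[disk,oval,iron,rod] C=[crate,grate]
Tick 3: prefer A, take keg from A; A=[spool,bolt,hinge,mast] B=[disk,oval,iron,rod] C=[crate,grate,keg]
Tick 4: prefer B, take disk from B; A=[spool,bolt,hinge,mast] B=[oval,iron,rod] C=[crate,grate,keg,disk]
Tick 5: prefer A, take spool from A; A=[bolt,hinge,mast] B=[oval,iron,rod] C=[crate,grate,keg,disk,spool]
Tick 6: prefer B, take oval from B; A=[bolt,hinge,mast] B=[iron,rod] C=[crate,grate,keg,disk,spool,oval]
Tick 7: prefer A, take bolt from A; A=[hinge,mast] B=[iron,rod] C=[crate,grate,keg,disk,spool,oval,bolt]

Answer: crate grate keg disk spool oval bolt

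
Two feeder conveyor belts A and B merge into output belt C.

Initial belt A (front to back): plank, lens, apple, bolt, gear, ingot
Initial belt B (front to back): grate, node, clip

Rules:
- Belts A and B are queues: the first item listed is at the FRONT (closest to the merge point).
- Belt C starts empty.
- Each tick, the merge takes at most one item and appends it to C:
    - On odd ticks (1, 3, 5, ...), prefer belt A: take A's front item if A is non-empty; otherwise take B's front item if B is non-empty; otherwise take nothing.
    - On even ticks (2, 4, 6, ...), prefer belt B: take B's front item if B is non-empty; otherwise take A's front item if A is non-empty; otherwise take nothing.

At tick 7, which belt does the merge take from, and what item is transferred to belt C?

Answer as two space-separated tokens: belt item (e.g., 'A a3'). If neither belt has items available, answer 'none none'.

Answer: A bolt

Derivation:
Tick 1: prefer A, take plank from A; A=[lens,apple,bolt,gear,ingot] B=[grate,node,clip] C=[plank]
Tick 2: prefer B, take grate from B; A=[lens,apple,bolt,gear,ingot] B=[node,clip] C=[plank,grate]
Tick 3: prefer A, take lens from A; A=[apple,bolt,gear,ingot] B=[node,clip] C=[plank,grate,lens]
Tick 4: prefer B, take node from B; A=[apple,bolt,gear,ingot] B=[clip] C=[plank,grate,lens,node]
Tick 5: prefer A, take apple from A; A=[bolt,gear,ingot] B=[clip] C=[plank,grate,lens,node,apple]
Tick 6: prefer B, take clip from B; A=[bolt,gear,ingot] B=[-] C=[plank,grate,lens,node,apple,clip]
Tick 7: prefer A, take bolt from A; A=[gear,ingot] B=[-] C=[plank,grate,lens,node,apple,clip,bolt]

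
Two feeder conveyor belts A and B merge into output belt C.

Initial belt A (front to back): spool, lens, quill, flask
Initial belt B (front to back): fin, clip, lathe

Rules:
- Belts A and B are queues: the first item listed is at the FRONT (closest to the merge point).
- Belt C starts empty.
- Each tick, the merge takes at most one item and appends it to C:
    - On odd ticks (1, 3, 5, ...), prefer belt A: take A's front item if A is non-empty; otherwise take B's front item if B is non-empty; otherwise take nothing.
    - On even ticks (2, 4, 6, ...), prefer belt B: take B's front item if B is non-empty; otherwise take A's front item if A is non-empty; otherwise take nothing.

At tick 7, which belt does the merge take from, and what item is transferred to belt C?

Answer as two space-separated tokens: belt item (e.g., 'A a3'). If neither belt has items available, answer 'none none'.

Tick 1: prefer A, take spool from A; A=[lens,quill,flask] B=[fin,clip,lathe] C=[spool]
Tick 2: prefer B, take fin from B; A=[lens,quill,flask] B=[clip,lathe] C=[spool,fin]
Tick 3: prefer A, take lens from A; A=[quill,flask] B=[clip,lathe] C=[spool,fin,lens]
Tick 4: prefer B, take clip from B; A=[quill,flask] B=[lathe] C=[spool,fin,lens,clip]
Tick 5: prefer A, take quill from A; A=[flask] B=[lathe] C=[spool,fin,lens,clip,quill]
Tick 6: prefer B, take lathe from B; A=[flask] B=[-] C=[spool,fin,lens,clip,quill,lathe]
Tick 7: prefer A, take flask from A; A=[-] B=[-] C=[spool,fin,lens,clip,quill,lathe,flask]

Answer: A flask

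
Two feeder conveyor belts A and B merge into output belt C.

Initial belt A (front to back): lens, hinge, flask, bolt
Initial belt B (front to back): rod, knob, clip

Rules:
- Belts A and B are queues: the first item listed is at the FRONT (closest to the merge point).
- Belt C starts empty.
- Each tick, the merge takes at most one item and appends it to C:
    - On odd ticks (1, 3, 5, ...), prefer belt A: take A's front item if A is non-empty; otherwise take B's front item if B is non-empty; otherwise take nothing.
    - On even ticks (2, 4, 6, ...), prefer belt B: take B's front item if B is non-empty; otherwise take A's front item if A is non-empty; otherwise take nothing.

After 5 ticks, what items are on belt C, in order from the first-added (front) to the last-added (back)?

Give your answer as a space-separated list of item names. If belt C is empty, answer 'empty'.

Answer: lens rod hinge knob flask

Derivation:
Tick 1: prefer A, take lens from A; A=[hinge,flask,bolt] B=[rod,knob,clip] C=[lens]
Tick 2: prefer B, take rod from B; A=[hinge,flask,bolt] B=[knob,clip] C=[lens,rod]
Tick 3: prefer A, take hinge from A; A=[flask,bolt] B=[knob,clip] C=[lens,rod,hinge]
Tick 4: prefer B, take knob from B; A=[flask,bolt] B=[clip] C=[lens,rod,hinge,knob]
Tick 5: prefer A, take flask from A; A=[bolt] B=[clip] C=[lens,rod,hinge,knob,flask]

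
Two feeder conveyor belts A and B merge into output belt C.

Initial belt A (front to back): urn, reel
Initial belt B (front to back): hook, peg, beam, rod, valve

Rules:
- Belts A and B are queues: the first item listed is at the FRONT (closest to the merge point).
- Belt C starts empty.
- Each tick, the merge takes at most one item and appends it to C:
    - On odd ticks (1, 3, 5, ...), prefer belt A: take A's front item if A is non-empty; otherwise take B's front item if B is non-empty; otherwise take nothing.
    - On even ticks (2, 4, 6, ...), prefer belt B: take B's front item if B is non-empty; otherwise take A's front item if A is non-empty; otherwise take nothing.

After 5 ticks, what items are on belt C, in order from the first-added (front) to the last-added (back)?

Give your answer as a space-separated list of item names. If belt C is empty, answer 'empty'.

Tick 1: prefer A, take urn from A; A=[reel] B=[hook,peg,beam,rod,valve] C=[urn]
Tick 2: prefer B, take hook from B; A=[reel] B=[peg,beam,rod,valve] C=[urn,hook]
Tick 3: prefer A, take reel from A; A=[-] B=[peg,beam,rod,valve] C=[urn,hook,reel]
Tick 4: prefer B, take peg from B; A=[-] B=[beam,rod,valve] C=[urn,hook,reel,peg]
Tick 5: prefer A, take beam from B; A=[-] B=[rod,valve] C=[urn,hook,reel,peg,beam]

Answer: urn hook reel peg beam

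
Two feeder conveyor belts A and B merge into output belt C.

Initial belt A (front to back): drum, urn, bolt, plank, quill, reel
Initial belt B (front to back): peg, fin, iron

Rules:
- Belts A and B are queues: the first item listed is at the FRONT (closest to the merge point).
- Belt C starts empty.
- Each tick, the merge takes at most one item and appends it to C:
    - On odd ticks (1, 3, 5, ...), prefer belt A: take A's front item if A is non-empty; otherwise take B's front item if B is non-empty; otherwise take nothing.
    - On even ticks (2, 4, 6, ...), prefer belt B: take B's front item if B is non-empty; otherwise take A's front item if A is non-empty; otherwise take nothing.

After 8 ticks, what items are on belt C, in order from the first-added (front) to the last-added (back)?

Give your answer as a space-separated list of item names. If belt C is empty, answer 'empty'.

Tick 1: prefer A, take drum from A; A=[urn,bolt,plank,quill,reel] B=[peg,fin,iron] C=[drum]
Tick 2: prefer B, take peg from B; A=[urn,bolt,plank,quill,reel] B=[fin,iron] C=[drum,peg]
Tick 3: prefer A, take urn from A; A=[bolt,plank,quill,reel] B=[fin,iron] C=[drum,peg,urn]
Tick 4: prefer B, take fin from B; A=[bolt,plank,quill,reel] B=[iron] C=[drum,peg,urn,fin]
Tick 5: prefer A, take bolt from A; A=[plank,quill,reel] B=[iron] C=[drum,peg,urn,fin,bolt]
Tick 6: prefer B, take iron from B; A=[plank,quill,reel] B=[-] C=[drum,peg,urn,fin,bolt,iron]
Tick 7: prefer A, take plank from A; A=[quill,reel] B=[-] C=[drum,peg,urn,fin,bolt,iron,plank]
Tick 8: prefer B, take quill from A; A=[reel] B=[-] C=[drum,peg,urn,fin,bolt,iron,plank,quill]

Answer: drum peg urn fin bolt iron plank quill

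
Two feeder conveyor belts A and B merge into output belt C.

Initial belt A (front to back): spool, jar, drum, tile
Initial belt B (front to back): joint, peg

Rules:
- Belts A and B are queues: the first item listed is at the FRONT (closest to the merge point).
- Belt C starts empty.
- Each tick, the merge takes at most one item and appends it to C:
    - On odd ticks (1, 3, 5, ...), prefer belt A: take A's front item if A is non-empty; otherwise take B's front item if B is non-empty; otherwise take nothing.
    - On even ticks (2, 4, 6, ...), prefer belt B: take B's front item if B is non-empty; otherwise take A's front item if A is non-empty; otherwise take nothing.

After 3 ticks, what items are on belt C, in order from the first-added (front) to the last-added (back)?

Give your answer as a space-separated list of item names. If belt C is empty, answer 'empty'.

Tick 1: prefer A, take spool from A; A=[jar,drum,tile] B=[joint,peg] C=[spool]
Tick 2: prefer B, take joint from B; A=[jar,drum,tile] B=[peg] C=[spool,joint]
Tick 3: prefer A, take jar from A; A=[drum,tile] B=[peg] C=[spool,joint,jar]

Answer: spool joint jar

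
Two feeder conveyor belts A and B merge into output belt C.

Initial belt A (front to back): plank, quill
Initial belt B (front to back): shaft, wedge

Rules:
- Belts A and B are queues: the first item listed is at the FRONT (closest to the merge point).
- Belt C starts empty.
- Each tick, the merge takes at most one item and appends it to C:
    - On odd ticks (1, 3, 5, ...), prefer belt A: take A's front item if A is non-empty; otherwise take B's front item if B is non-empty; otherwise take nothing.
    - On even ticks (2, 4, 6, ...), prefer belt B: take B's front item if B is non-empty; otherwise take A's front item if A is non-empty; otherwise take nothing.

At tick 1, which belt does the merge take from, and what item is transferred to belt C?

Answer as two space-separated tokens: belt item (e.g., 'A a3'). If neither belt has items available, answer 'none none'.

Answer: A plank

Derivation:
Tick 1: prefer A, take plank from A; A=[quill] B=[shaft,wedge] C=[plank]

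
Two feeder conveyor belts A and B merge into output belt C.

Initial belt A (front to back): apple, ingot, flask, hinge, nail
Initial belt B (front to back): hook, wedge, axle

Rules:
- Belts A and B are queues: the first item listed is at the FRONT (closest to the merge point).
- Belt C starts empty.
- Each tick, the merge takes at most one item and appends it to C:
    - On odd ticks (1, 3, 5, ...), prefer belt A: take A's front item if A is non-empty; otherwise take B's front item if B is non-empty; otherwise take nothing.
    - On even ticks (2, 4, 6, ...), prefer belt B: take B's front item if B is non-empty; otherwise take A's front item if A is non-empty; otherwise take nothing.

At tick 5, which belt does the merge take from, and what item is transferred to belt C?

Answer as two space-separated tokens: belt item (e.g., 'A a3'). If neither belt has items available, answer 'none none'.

Answer: A flask

Derivation:
Tick 1: prefer A, take apple from A; A=[ingot,flask,hinge,nail] B=[hook,wedge,axle] C=[apple]
Tick 2: prefer B, take hook from B; A=[ingot,flask,hinge,nail] B=[wedge,axle] C=[apple,hook]
Tick 3: prefer A, take ingot from A; A=[flask,hinge,nail] B=[wedge,axle] C=[apple,hook,ingot]
Tick 4: prefer B, take wedge from B; A=[flask,hinge,nail] B=[axle] C=[apple,hook,ingot,wedge]
Tick 5: prefer A, take flask from A; A=[hinge,nail] B=[axle] C=[apple,hook,ingot,wedge,flask]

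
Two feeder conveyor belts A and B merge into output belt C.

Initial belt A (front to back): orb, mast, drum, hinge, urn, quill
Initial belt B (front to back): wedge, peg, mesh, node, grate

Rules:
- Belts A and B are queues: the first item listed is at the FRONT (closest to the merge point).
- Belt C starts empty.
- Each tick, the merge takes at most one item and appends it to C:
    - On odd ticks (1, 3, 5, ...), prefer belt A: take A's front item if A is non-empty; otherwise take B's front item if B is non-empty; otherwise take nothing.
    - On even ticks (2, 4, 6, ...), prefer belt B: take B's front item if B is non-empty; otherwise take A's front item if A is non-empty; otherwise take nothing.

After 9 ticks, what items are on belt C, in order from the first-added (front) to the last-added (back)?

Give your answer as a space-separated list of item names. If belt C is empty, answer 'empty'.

Answer: orb wedge mast peg drum mesh hinge node urn

Derivation:
Tick 1: prefer A, take orb from A; A=[mast,drum,hinge,urn,quill] B=[wedge,peg,mesh,node,grate] C=[orb]
Tick 2: prefer B, take wedge from B; A=[mast,drum,hinge,urn,quill] B=[peg,mesh,node,grate] C=[orb,wedge]
Tick 3: prefer A, take mast from A; A=[drum,hinge,urn,quill] B=[peg,mesh,node,grate] C=[orb,wedge,mast]
Tick 4: prefer B, take peg from B; A=[drum,hinge,urn,quill] B=[mesh,node,grate] C=[orb,wedge,mast,peg]
Tick 5: prefer A, take drum from A; A=[hinge,urn,quill] B=[mesh,node,grate] C=[orb,wedge,mast,peg,drum]
Tick 6: prefer B, take mesh from B; A=[hinge,urn,quill] B=[node,grate] C=[orb,wedge,mast,peg,drum,mesh]
Tick 7: prefer A, take hinge from A; A=[urn,quill] B=[node,grate] C=[orb,wedge,mast,peg,drum,mesh,hinge]
Tick 8: prefer B, take node from B; A=[urn,quill] B=[grate] C=[orb,wedge,mast,peg,drum,mesh,hinge,node]
Tick 9: prefer A, take urn from A; A=[quill] B=[grate] C=[orb,wedge,mast,peg,drum,mesh,hinge,node,urn]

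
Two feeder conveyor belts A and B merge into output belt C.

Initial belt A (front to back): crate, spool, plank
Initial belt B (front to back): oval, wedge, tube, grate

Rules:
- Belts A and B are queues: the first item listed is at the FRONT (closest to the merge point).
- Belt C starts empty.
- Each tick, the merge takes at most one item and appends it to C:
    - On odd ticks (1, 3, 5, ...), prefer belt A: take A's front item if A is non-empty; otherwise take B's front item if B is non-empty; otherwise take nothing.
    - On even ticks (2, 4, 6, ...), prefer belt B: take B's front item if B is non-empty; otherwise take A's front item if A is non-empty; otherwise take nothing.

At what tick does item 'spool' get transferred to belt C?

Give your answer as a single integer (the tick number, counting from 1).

Answer: 3

Derivation:
Tick 1: prefer A, take crate from A; A=[spool,plank] B=[oval,wedge,tube,grate] C=[crate]
Tick 2: prefer B, take oval from B; A=[spool,plank] B=[wedge,tube,grate] C=[crate,oval]
Tick 3: prefer A, take spool from A; A=[plank] B=[wedge,tube,grate] C=[crate,oval,spool]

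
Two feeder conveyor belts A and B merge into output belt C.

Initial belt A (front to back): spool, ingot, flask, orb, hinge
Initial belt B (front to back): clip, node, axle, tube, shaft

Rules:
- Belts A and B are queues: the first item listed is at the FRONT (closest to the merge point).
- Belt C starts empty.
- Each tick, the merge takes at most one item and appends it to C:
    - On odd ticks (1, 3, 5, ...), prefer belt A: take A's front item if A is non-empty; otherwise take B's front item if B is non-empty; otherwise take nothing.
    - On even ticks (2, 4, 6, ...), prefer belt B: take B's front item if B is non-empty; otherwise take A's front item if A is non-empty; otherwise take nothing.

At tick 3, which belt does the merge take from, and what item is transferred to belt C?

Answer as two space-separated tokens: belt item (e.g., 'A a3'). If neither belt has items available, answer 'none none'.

Answer: A ingot

Derivation:
Tick 1: prefer A, take spool from A; A=[ingot,flask,orb,hinge] B=[clip,node,axle,tube,shaft] C=[spool]
Tick 2: prefer B, take clip from B; A=[ingot,flask,orb,hinge] B=[node,axle,tube,shaft] C=[spool,clip]
Tick 3: prefer A, take ingot from A; A=[flask,orb,hinge] B=[node,axle,tube,shaft] C=[spool,clip,ingot]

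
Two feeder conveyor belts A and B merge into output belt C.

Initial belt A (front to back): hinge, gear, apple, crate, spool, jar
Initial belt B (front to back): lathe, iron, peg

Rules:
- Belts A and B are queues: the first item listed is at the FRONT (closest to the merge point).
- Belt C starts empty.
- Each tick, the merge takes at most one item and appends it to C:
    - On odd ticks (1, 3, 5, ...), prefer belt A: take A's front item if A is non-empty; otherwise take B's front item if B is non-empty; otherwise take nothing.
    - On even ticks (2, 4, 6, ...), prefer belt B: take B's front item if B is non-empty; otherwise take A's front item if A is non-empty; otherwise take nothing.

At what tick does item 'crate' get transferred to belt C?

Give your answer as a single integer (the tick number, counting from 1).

Tick 1: prefer A, take hinge from A; A=[gear,apple,crate,spool,jar] B=[lathe,iron,peg] C=[hinge]
Tick 2: prefer B, take lathe from B; A=[gear,apple,crate,spool,jar] B=[iron,peg] C=[hinge,lathe]
Tick 3: prefer A, take gear from A; A=[apple,crate,spool,jar] B=[iron,peg] C=[hinge,lathe,gear]
Tick 4: prefer B, take iron from B; A=[apple,crate,spool,jar] B=[peg] C=[hinge,lathe,gear,iron]
Tick 5: prefer A, take apple from A; A=[crate,spool,jar] B=[peg] C=[hinge,lathe,gear,iron,apple]
Tick 6: prefer B, take peg from B; A=[crate,spool,jar] B=[-] C=[hinge,lathe,gear,iron,apple,peg]
Tick 7: prefer A, take crate from A; A=[spool,jar] B=[-] C=[hinge,lathe,gear,iron,apple,peg,crate]

Answer: 7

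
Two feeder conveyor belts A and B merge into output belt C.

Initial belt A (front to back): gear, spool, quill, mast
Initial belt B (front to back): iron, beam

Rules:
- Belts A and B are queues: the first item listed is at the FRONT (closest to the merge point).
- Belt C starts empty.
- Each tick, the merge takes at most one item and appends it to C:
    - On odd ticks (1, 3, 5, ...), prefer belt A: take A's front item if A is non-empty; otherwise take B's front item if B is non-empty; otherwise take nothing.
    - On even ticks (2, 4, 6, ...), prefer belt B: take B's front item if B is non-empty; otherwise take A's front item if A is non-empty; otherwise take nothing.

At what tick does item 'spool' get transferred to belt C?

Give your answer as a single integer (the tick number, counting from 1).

Tick 1: prefer A, take gear from A; A=[spool,quill,mast] B=[iron,beam] C=[gear]
Tick 2: prefer B, take iron from B; A=[spool,quill,mast] B=[beam] C=[gear,iron]
Tick 3: prefer A, take spool from A; A=[quill,mast] B=[beam] C=[gear,iron,spool]

Answer: 3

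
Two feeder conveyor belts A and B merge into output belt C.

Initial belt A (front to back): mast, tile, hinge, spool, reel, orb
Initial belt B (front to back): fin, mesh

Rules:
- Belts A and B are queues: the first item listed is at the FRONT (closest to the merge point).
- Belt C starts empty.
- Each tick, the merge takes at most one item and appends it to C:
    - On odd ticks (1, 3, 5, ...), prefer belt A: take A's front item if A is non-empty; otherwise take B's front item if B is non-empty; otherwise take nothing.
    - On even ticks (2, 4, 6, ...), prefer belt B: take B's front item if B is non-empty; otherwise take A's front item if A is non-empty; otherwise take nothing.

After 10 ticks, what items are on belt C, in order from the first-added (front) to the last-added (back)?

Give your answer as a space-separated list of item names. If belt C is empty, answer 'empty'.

Answer: mast fin tile mesh hinge spool reel orb

Derivation:
Tick 1: prefer A, take mast from A; A=[tile,hinge,spool,reel,orb] B=[fin,mesh] C=[mast]
Tick 2: prefer B, take fin from B; A=[tile,hinge,spool,reel,orb] B=[mesh] C=[mast,fin]
Tick 3: prefer A, take tile from A; A=[hinge,spool,reel,orb] B=[mesh] C=[mast,fin,tile]
Tick 4: prefer B, take mesh from B; A=[hinge,spool,reel,orb] B=[-] C=[mast,fin,tile,mesh]
Tick 5: prefer A, take hinge from A; A=[spool,reel,orb] B=[-] C=[mast,fin,tile,mesh,hinge]
Tick 6: prefer B, take spool from A; A=[reel,orb] B=[-] C=[mast,fin,tile,mesh,hinge,spool]
Tick 7: prefer A, take reel from A; A=[orb] B=[-] C=[mast,fin,tile,mesh,hinge,spool,reel]
Tick 8: prefer B, take orb from A; A=[-] B=[-] C=[mast,fin,tile,mesh,hinge,spool,reel,orb]
Tick 9: prefer A, both empty, nothing taken; A=[-] B=[-] C=[mast,fin,tile,mesh,hinge,spool,reel,orb]
Tick 10: prefer B, both empty, nothing taken; A=[-] B=[-] C=[mast,fin,tile,mesh,hinge,spool,reel,orb]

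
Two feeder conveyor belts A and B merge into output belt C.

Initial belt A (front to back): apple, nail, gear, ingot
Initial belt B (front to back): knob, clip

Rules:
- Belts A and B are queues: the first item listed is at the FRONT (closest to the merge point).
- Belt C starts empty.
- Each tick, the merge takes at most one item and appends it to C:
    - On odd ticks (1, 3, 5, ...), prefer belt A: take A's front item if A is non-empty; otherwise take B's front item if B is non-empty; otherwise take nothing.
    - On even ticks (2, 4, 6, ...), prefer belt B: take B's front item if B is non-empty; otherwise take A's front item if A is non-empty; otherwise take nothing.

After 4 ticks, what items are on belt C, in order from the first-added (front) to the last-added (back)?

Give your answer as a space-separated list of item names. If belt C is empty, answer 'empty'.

Answer: apple knob nail clip

Derivation:
Tick 1: prefer A, take apple from A; A=[nail,gear,ingot] B=[knob,clip] C=[apple]
Tick 2: prefer B, take knob from B; A=[nail,gear,ingot] B=[clip] C=[apple,knob]
Tick 3: prefer A, take nail from A; A=[gear,ingot] B=[clip] C=[apple,knob,nail]
Tick 4: prefer B, take clip from B; A=[gear,ingot] B=[-] C=[apple,knob,nail,clip]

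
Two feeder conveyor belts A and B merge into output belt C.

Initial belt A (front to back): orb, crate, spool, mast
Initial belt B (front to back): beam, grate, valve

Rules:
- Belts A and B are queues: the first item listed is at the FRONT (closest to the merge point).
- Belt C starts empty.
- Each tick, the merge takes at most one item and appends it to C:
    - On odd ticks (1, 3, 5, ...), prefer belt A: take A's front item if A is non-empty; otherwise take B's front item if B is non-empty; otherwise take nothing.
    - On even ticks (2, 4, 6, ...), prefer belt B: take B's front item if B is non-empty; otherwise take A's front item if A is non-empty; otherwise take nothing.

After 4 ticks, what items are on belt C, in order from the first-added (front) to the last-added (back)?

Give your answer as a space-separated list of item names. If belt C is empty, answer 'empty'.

Tick 1: prefer A, take orb from A; A=[crate,spool,mast] B=[beam,grate,valve] C=[orb]
Tick 2: prefer B, take beam from B; A=[crate,spool,mast] B=[grate,valve] C=[orb,beam]
Tick 3: prefer A, take crate from A; A=[spool,mast] B=[grate,valve] C=[orb,beam,crate]
Tick 4: prefer B, take grate from B; A=[spool,mast] B=[valve] C=[orb,beam,crate,grate]

Answer: orb beam crate grate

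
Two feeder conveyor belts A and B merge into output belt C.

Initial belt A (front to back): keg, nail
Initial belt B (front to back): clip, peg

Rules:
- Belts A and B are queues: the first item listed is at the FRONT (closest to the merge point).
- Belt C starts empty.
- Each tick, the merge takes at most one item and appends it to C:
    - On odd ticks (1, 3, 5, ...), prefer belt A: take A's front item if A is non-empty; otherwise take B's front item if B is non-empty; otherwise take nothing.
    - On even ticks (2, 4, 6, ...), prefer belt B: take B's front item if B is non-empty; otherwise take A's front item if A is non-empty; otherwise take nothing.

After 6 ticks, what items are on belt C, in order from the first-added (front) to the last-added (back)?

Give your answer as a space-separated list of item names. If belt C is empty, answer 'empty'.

Answer: keg clip nail peg

Derivation:
Tick 1: prefer A, take keg from A; A=[nail] B=[clip,peg] C=[keg]
Tick 2: prefer B, take clip from B; A=[nail] B=[peg] C=[keg,clip]
Tick 3: prefer A, take nail from A; A=[-] B=[peg] C=[keg,clip,nail]
Tick 4: prefer B, take peg from B; A=[-] B=[-] C=[keg,clip,nail,peg]
Tick 5: prefer A, both empty, nothing taken; A=[-] B=[-] C=[keg,clip,nail,peg]
Tick 6: prefer B, both empty, nothing taken; A=[-] B=[-] C=[keg,clip,nail,peg]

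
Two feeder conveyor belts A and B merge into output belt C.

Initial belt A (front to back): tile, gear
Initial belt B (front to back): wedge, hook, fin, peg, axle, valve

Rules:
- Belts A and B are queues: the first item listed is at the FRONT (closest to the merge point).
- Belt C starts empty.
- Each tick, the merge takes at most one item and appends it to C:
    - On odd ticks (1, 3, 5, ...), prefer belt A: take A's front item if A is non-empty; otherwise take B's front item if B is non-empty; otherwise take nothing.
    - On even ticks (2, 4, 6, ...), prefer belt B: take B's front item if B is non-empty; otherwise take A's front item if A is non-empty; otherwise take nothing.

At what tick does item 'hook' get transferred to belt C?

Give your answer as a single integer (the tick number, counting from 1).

Answer: 4

Derivation:
Tick 1: prefer A, take tile from A; A=[gear] B=[wedge,hook,fin,peg,axle,valve] C=[tile]
Tick 2: prefer B, take wedge from B; A=[gear] B=[hook,fin,peg,axle,valve] C=[tile,wedge]
Tick 3: prefer A, take gear from A; A=[-] B=[hook,fin,peg,axle,valve] C=[tile,wedge,gear]
Tick 4: prefer B, take hook from B; A=[-] B=[fin,peg,axle,valve] C=[tile,wedge,gear,hook]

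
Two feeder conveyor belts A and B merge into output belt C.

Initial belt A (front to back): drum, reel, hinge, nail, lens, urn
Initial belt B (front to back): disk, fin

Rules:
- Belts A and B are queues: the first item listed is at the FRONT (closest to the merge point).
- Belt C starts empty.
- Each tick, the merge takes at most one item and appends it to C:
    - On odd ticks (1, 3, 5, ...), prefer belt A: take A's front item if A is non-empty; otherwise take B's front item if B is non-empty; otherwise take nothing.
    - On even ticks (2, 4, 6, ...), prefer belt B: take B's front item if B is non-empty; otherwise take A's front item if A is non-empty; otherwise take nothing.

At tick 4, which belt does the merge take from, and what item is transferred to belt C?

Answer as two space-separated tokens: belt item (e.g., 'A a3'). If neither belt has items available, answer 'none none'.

Answer: B fin

Derivation:
Tick 1: prefer A, take drum from A; A=[reel,hinge,nail,lens,urn] B=[disk,fin] C=[drum]
Tick 2: prefer B, take disk from B; A=[reel,hinge,nail,lens,urn] B=[fin] C=[drum,disk]
Tick 3: prefer A, take reel from A; A=[hinge,nail,lens,urn] B=[fin] C=[drum,disk,reel]
Tick 4: prefer B, take fin from B; A=[hinge,nail,lens,urn] B=[-] C=[drum,disk,reel,fin]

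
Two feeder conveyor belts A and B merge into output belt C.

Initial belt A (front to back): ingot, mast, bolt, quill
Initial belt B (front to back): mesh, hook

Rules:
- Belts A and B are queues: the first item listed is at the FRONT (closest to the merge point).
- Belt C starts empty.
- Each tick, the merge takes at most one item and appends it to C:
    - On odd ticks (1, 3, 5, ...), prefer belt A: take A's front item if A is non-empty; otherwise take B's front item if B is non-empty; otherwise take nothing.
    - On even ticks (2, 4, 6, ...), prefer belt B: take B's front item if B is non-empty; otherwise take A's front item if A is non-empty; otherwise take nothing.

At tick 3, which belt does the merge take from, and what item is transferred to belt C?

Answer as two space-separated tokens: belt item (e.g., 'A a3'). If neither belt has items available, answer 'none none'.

Answer: A mast

Derivation:
Tick 1: prefer A, take ingot from A; A=[mast,bolt,quill] B=[mesh,hook] C=[ingot]
Tick 2: prefer B, take mesh from B; A=[mast,bolt,quill] B=[hook] C=[ingot,mesh]
Tick 3: prefer A, take mast from A; A=[bolt,quill] B=[hook] C=[ingot,mesh,mast]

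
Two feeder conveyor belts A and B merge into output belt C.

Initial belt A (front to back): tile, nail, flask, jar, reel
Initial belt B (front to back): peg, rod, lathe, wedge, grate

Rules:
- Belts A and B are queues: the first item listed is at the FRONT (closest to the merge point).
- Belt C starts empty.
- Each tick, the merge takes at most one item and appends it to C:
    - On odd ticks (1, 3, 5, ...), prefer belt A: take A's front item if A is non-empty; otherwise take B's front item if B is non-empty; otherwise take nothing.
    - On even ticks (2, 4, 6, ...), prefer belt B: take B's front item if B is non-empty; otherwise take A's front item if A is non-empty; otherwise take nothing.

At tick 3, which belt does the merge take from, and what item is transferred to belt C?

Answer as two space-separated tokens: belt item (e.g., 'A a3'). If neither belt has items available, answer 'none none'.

Answer: A nail

Derivation:
Tick 1: prefer A, take tile from A; A=[nail,flask,jar,reel] B=[peg,rod,lathe,wedge,grate] C=[tile]
Tick 2: prefer B, take peg from B; A=[nail,flask,jar,reel] B=[rod,lathe,wedge,grate] C=[tile,peg]
Tick 3: prefer A, take nail from A; A=[flask,jar,reel] B=[rod,lathe,wedge,grate] C=[tile,peg,nail]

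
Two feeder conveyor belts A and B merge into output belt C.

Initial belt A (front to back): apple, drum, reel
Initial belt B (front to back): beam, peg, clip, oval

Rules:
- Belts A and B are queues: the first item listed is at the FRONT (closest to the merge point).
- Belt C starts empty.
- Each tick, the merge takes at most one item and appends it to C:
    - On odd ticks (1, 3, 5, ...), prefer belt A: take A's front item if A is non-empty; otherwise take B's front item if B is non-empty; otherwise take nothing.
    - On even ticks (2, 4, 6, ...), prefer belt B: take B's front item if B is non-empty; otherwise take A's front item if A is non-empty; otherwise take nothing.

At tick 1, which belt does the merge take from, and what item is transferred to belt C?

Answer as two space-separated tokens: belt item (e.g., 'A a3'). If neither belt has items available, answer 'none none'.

Answer: A apple

Derivation:
Tick 1: prefer A, take apple from A; A=[drum,reel] B=[beam,peg,clip,oval] C=[apple]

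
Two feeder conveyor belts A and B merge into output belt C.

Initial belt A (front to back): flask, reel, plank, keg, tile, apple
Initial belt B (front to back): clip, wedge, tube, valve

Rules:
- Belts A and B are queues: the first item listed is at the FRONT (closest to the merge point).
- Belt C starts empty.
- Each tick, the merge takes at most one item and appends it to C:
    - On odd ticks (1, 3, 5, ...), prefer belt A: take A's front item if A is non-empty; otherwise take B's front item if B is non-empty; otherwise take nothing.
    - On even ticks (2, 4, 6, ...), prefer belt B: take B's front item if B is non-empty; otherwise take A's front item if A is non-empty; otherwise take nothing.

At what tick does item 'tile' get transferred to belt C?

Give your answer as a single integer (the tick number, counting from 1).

Answer: 9

Derivation:
Tick 1: prefer A, take flask from A; A=[reel,plank,keg,tile,apple] B=[clip,wedge,tube,valve] C=[flask]
Tick 2: prefer B, take clip from B; A=[reel,plank,keg,tile,apple] B=[wedge,tube,valve] C=[flask,clip]
Tick 3: prefer A, take reel from A; A=[plank,keg,tile,apple] B=[wedge,tube,valve] C=[flask,clip,reel]
Tick 4: prefer B, take wedge from B; A=[plank,keg,tile,apple] B=[tube,valve] C=[flask,clip,reel,wedge]
Tick 5: prefer A, take plank from A; A=[keg,tile,apple] B=[tube,valve] C=[flask,clip,reel,wedge,plank]
Tick 6: prefer B, take tube from B; A=[keg,tile,apple] B=[valve] C=[flask,clip,reel,wedge,plank,tube]
Tick 7: prefer A, take keg from A; A=[tile,apple] B=[valve] C=[flask,clip,reel,wedge,plank,tube,keg]
Tick 8: prefer B, take valve from B; A=[tile,apple] B=[-] C=[flask,clip,reel,wedge,plank,tube,keg,valve]
Tick 9: prefer A, take tile from A; A=[apple] B=[-] C=[flask,clip,reel,wedge,plank,tube,keg,valve,tile]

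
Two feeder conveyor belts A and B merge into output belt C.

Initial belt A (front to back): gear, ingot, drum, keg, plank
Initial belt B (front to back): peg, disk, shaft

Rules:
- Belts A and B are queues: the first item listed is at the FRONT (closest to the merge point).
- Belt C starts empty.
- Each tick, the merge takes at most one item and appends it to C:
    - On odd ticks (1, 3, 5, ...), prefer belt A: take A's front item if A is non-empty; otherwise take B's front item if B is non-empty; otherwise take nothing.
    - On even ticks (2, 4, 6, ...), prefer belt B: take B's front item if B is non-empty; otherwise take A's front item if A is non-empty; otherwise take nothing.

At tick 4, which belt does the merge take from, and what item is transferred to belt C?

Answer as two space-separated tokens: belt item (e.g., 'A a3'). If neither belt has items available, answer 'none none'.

Tick 1: prefer A, take gear from A; A=[ingot,drum,keg,plank] B=[peg,disk,shaft] C=[gear]
Tick 2: prefer B, take peg from B; A=[ingot,drum,keg,plank] B=[disk,shaft] C=[gear,peg]
Tick 3: prefer A, take ingot from A; A=[drum,keg,plank] B=[disk,shaft] C=[gear,peg,ingot]
Tick 4: prefer B, take disk from B; A=[drum,keg,plank] B=[shaft] C=[gear,peg,ingot,disk]

Answer: B disk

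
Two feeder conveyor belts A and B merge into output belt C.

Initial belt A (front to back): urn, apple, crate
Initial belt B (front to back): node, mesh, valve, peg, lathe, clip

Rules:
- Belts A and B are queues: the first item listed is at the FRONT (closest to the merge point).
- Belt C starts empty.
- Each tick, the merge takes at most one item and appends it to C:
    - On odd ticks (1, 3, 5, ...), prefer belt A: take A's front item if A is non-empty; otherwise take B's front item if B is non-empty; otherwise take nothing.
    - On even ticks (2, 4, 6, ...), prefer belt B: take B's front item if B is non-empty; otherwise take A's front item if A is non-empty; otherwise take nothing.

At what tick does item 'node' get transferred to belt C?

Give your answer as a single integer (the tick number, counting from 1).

Tick 1: prefer A, take urn from A; A=[apple,crate] B=[node,mesh,valve,peg,lathe,clip] C=[urn]
Tick 2: prefer B, take node from B; A=[apple,crate] B=[mesh,valve,peg,lathe,clip] C=[urn,node]

Answer: 2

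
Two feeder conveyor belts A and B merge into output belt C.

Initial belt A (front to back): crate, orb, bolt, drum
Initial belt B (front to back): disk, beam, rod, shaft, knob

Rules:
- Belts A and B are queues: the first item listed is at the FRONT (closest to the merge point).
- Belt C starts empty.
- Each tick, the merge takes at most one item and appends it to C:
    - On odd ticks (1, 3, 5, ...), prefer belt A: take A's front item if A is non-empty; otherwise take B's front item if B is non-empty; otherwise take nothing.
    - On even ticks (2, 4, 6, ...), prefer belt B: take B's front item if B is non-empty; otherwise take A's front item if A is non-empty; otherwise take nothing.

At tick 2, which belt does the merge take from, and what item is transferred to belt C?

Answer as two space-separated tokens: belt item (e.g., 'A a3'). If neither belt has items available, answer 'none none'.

Answer: B disk

Derivation:
Tick 1: prefer A, take crate from A; A=[orb,bolt,drum] B=[disk,beam,rod,shaft,knob] C=[crate]
Tick 2: prefer B, take disk from B; A=[orb,bolt,drum] B=[beam,rod,shaft,knob] C=[crate,disk]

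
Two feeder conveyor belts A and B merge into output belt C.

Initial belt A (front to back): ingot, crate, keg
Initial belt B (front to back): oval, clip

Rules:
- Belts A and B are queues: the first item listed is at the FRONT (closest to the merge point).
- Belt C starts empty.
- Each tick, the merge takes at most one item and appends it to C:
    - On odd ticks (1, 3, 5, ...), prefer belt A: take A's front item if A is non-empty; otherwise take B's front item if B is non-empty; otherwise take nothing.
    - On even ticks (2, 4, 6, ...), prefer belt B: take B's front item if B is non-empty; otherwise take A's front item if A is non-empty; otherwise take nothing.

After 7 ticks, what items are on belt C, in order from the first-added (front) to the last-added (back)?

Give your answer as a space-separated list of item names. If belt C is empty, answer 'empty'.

Tick 1: prefer A, take ingot from A; A=[crate,keg] B=[oval,clip] C=[ingot]
Tick 2: prefer B, take oval from B; A=[crate,keg] B=[clip] C=[ingot,oval]
Tick 3: prefer A, take crate from A; A=[keg] B=[clip] C=[ingot,oval,crate]
Tick 4: prefer B, take clip from B; A=[keg] B=[-] C=[ingot,oval,crate,clip]
Tick 5: prefer A, take keg from A; A=[-] B=[-] C=[ingot,oval,crate,clip,keg]
Tick 6: prefer B, both empty, nothing taken; A=[-] B=[-] C=[ingot,oval,crate,clip,keg]
Tick 7: prefer A, both empty, nothing taken; A=[-] B=[-] C=[ingot,oval,crate,clip,keg]

Answer: ingot oval crate clip keg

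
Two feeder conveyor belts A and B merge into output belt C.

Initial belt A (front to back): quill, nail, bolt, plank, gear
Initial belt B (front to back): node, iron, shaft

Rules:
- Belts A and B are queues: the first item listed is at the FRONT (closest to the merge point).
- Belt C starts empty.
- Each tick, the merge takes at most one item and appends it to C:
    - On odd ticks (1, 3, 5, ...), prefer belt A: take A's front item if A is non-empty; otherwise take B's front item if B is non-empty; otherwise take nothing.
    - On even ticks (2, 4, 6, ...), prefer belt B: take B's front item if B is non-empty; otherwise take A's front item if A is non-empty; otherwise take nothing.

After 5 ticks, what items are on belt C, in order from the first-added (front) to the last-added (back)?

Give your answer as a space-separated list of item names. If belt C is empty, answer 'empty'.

Tick 1: prefer A, take quill from A; A=[nail,bolt,plank,gear] B=[node,iron,shaft] C=[quill]
Tick 2: prefer B, take node from B; A=[nail,bolt,plank,gear] B=[iron,shaft] C=[quill,node]
Tick 3: prefer A, take nail from A; A=[bolt,plank,gear] B=[iron,shaft] C=[quill,node,nail]
Tick 4: prefer B, take iron from B; A=[bolt,plank,gear] B=[shaft] C=[quill,node,nail,iron]
Tick 5: prefer A, take bolt from A; A=[plank,gear] B=[shaft] C=[quill,node,nail,iron,bolt]

Answer: quill node nail iron bolt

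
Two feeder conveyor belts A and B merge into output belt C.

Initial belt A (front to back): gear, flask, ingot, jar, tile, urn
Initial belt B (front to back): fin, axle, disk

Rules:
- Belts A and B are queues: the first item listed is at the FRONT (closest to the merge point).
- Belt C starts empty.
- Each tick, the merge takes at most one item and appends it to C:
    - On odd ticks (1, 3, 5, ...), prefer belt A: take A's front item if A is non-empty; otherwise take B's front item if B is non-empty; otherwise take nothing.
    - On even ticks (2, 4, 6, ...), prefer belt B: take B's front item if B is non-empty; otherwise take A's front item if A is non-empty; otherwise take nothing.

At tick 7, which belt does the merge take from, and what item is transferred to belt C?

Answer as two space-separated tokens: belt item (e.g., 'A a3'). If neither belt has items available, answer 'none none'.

Answer: A jar

Derivation:
Tick 1: prefer A, take gear from A; A=[flask,ingot,jar,tile,urn] B=[fin,axle,disk] C=[gear]
Tick 2: prefer B, take fin from B; A=[flask,ingot,jar,tile,urn] B=[axle,disk] C=[gear,fin]
Tick 3: prefer A, take flask from A; A=[ingot,jar,tile,urn] B=[axle,disk] C=[gear,fin,flask]
Tick 4: prefer B, take axle from B; A=[ingot,jar,tile,urn] B=[disk] C=[gear,fin,flask,axle]
Tick 5: prefer A, take ingot from A; A=[jar,tile,urn] B=[disk] C=[gear,fin,flask,axle,ingot]
Tick 6: prefer B, take disk from B; A=[jar,tile,urn] B=[-] C=[gear,fin,flask,axle,ingot,disk]
Tick 7: prefer A, take jar from A; A=[tile,urn] B=[-] C=[gear,fin,flask,axle,ingot,disk,jar]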